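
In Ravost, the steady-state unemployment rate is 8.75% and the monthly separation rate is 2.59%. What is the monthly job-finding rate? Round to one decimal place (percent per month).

Job-finding rate ≈ 27.0% per month.

From u* = s/(s+f): f = s·(1−u)/u.
f = 2.59 × (1 − 0.0875) / 0.0875 = 2.3634 / 0.0875 ≈ 27.0% per month.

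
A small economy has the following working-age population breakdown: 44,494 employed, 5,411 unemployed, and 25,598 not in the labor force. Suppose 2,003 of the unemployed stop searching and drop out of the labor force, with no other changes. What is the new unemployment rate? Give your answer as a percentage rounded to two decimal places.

Initially, labor force = 44,494 + 5,411 = 49,905, so u = 5,411/49,905 = 10.84%.
After the change, unemployed and labor force both fall by 2,003 → E = 44,494, U = 3,408, labor force = 47,902.
New unemployment rate = 3,408 / 47,902 = 7.11%.

New unemployment rate ≈ 7.11%.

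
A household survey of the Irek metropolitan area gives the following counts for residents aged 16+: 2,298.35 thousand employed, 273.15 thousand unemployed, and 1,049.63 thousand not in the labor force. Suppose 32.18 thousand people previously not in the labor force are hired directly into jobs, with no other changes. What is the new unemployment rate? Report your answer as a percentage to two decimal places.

Initially, labor force = 2,298.35 + 273.15 = 2,571.50 thousand, so u = 273.15/2,571.50 = 10.62%.
After the change, employed and labor force both rise by 32.18; unemployed unchanged → E = 2,330.53, U = 273.15, labor force = 2,603.68 thousand.
New unemployment rate = 273.15 / 2,603.68 = 10.49%.

New unemployment rate ≈ 10.49%.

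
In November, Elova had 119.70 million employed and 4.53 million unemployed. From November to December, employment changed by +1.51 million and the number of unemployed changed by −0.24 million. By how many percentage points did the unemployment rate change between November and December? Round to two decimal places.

November: labor force = 119.70 + 4.53 = 124.23; u = 4.53/124.23 = 3.65%.
December: labor force = 121.21 + 4.29 = 125.50; u = 4.29/125.50 = 3.42%.
Change = 3.42% − 3.65% = −0.23 pp.

The unemployment rate changed by −0.23 percentage points.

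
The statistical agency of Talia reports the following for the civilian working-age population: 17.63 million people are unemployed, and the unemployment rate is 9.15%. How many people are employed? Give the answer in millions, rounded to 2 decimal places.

Labor force = U / u = 17.63 / 0.0915 ≈ 192.68 million.
Employed = labor force − unemployed = 192.68 − 17.63 = 175.05 million.

About 175.05 million are employed.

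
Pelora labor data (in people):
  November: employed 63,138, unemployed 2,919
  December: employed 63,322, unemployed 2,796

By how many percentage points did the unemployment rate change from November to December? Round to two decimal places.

The unemployment rate changed by −0.19 percentage points.

November: labor force = 63,138 + 2,919 = 66,057; u = 2,919/66,057 = 4.42%.
December: labor force = 63,322 + 2,796 = 66,118; u = 2,796/66,118 = 4.23%.
Change = 4.23% − 4.42% = −0.19 pp.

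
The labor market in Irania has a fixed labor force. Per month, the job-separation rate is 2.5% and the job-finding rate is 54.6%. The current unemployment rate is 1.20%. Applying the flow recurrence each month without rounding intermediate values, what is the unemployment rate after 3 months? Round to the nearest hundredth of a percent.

With a fixed labor force, u_{t+1} = u_t + s·(1−u_t) − f·u_t = u_t·(1−s−f) + s.
Here 1−s−f = 0.429 and s = 0.025.
u_1 = 0.012000 × 0.429 + 0.025 = 0.030148.
u_2 = 0.030148 × 0.429 + 0.025 = 0.037933.
u_3 = 0.037933 × 0.429 + 0.025 = 0.041273.

Unemployment rate after three months ≈ 4.13%.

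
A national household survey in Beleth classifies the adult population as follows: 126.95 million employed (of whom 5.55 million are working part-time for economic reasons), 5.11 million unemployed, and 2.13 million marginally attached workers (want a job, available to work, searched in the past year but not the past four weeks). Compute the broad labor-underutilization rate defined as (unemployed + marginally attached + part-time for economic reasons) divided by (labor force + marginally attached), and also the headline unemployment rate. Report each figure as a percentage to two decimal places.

Labor force = 126.95 + 5.11 = 132.06 million.
Numerator = 5.11 + 2.13 + 5.55 = 12.79 million.
Denominator = 132.06 + 2.13 = 134.19 million.
Broad rate = 12.79 / 134.19 = 9.53%.
Headline unemployment rate = 5.11 / 132.06 = 3.87%.

Broad underutilization rate ≈ 9.53%; headline unemployment rate ≈ 3.87%.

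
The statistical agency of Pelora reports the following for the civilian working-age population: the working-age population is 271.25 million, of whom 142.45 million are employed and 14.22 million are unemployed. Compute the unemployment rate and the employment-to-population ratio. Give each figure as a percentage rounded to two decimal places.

Unemployment rate ≈ 9.08%; employment-population ratio ≈ 52.52%.

Labor force = employed + unemployed = 142.45 + 14.22 = 156.67 million.
Unemployment rate = 14.22 / 156.67 = 9.08%.
Employment-population ratio = 142.45 / 271.25 = 52.52%.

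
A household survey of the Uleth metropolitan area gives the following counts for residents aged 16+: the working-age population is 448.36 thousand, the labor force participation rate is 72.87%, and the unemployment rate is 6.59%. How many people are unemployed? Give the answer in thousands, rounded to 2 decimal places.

About 21.53 thousand are unemployed.

Labor force = 0.7287 × 448.36 = 326.72 thousand.
Unemployed = 0.0659 × 326.72 ≈ 21.53 thousand.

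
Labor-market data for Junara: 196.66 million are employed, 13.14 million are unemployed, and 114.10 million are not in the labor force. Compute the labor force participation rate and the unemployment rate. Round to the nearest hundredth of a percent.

Labor force participation rate ≈ 64.77%; unemployment rate ≈ 6.26%.

Labor force = employed + unemployed = 196.66 + 13.14 = 209.80 million.
Working-age population = 209.80 + 114.10 = 323.90 million.
Unemployment rate = 13.14 / 209.80 = 6.26%.
Labor force participation rate = 209.80 / 323.90 = 64.77%.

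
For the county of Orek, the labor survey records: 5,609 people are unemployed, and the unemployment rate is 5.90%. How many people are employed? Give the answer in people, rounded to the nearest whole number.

Labor force = U / u = 5,609 / 0.0590 ≈ 95,068.
Employed = labor force − unemployed = 95,068 − 5,609 = 89,459.

About 89,459 are employed.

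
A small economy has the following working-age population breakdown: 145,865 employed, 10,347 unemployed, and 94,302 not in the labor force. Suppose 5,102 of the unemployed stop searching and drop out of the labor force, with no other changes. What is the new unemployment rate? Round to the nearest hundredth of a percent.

New unemployment rate ≈ 3.47%.

Initially, labor force = 145,865 + 10,347 = 156,212, so u = 10,347/156,212 = 6.62%.
After the change, unemployed and labor force both fall by 5,102 → E = 145,865, U = 5,245, labor force = 151,110.
New unemployment rate = 5,245 / 151,110 = 3.47%.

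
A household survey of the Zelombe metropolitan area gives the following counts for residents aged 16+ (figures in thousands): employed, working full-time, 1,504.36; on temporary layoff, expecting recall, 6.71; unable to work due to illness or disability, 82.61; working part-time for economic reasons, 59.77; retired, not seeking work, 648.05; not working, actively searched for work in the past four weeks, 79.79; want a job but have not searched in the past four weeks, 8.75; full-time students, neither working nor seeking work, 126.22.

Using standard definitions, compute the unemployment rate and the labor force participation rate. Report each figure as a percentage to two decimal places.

Employed = 1,504.36 + 59.77 = 1,564.13 thousand (anyone who worked, including part-time for economic reasons, counts as employed).
Unemployed = 6.71 + 79.79 = 86.50 thousand (jobless and actively searching, or on temporary layoff).
Labor force = 1,564.13 + 86.50 = 1,650.63 thousand.
Not in labor force = 82.61 + 648.05 + 8.75 + 126.22 = 865.63 thousand (those not working and not actively searching are outside the labor force — including those who want a job but have given up searching).
Civilian working-age population = 1,650.63 + 865.63 = 2,516.26 thousand.
Unemployment rate = 86.50 / 1,650.63 = 5.24%.
Labor force participation rate = 1,650.63 / 2,516.26 = 65.60%.

Unemployment rate ≈ 5.24%; labor force participation rate ≈ 65.60%.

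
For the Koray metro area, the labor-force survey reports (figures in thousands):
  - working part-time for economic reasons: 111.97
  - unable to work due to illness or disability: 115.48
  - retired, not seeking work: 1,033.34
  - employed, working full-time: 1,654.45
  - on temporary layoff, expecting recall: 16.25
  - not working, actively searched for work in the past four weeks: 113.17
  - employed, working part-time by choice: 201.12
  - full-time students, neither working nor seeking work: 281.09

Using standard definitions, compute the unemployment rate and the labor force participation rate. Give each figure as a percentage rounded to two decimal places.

Employed = 111.97 + 1,654.45 + 201.12 = 1,967.54 thousand (anyone who worked, including part-time for economic reasons, counts as employed).
Unemployed = 16.25 + 113.17 = 129.42 thousand (jobless and actively searching, or on temporary layoff).
Labor force = 1,967.54 + 129.42 = 2,096.96 thousand.
Not in labor force = 115.48 + 1,033.34 + 281.09 = 1,429.91 thousand (those not working and not actively searching are outside the labor force).
Civilian working-age population = 2,096.96 + 1,429.91 = 3,526.87 thousand.
Unemployment rate = 129.42 / 2,096.96 = 6.17%.
Labor force participation rate = 2,096.96 / 3,526.87 = 59.46%.

Unemployment rate ≈ 6.17%; labor force participation rate ≈ 59.46%.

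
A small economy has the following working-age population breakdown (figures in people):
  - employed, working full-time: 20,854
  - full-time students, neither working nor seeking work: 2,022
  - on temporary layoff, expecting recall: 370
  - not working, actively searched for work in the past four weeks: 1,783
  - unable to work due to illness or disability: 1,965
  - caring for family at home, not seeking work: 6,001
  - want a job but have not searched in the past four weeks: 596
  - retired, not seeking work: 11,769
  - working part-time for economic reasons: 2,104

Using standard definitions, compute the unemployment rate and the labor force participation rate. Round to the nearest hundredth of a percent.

Unemployment rate ≈ 8.57%; labor force participation rate ≈ 52.91%.

Employed = 20,854 + 2,104 = 22,958 (anyone who worked, including part-time for economic reasons, counts as employed).
Unemployed = 370 + 1,783 = 2,153 (jobless and actively searching, or on temporary layoff).
Labor force = 22,958 + 2,153 = 25,111.
Not in labor force = 2,022 + 1,965 + 6,001 + 596 + 11,769 = 22,353 (those not working and not actively searching are outside the labor force — including those who want a job but have given up searching).
Civilian working-age population = 25,111 + 22,353 = 47,464.
Unemployment rate = 2,153 / 25,111 = 8.57%.
Labor force participation rate = 25,111 / 47,464 = 52.91%.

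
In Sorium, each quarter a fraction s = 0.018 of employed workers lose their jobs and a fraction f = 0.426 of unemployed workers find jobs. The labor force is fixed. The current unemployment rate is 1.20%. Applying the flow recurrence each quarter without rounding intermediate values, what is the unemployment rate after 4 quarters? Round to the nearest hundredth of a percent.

Unemployment rate after four quarters ≈ 3.78%.

With a fixed labor force, u_{t+1} = u_t + s·(1−u_t) − f·u_t = u_t·(1−s−f) + s.
Here 1−s−f = 0.556 and s = 0.018.
u_1 = 0.012000 × 0.556 + 0.018 = 0.024672.
u_2 = 0.024672 × 0.556 + 0.018 = 0.031718.
u_3 = 0.031718 × 0.556 + 0.018 = 0.035635.
u_4 = 0.035635 × 0.556 + 0.018 = 0.037813.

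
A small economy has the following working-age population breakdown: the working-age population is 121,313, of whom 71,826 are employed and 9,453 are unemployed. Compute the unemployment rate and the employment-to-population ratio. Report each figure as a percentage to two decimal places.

Labor force = employed + unemployed = 71,826 + 9,453 = 81,279.
Unemployment rate = 9,453 / 81,279 = 11.63%.
Employment-population ratio = 71,826 / 121,313 = 59.21%.

Unemployment rate ≈ 11.63%; employment-population ratio ≈ 59.21%.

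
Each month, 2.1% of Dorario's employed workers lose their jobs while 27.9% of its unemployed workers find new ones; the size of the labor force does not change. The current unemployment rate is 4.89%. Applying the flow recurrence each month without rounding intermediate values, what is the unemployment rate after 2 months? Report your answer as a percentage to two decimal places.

Unemployment rate after two months ≈ 5.97%.

With a fixed labor force, u_{t+1} = u_t + s·(1−u_t) − f·u_t = u_t·(1−s−f) + s.
Here 1−s−f = 0.700 and s = 0.021.
u_1 = 0.048900 × 0.700 + 0.021 = 0.055230.
u_2 = 0.055230 × 0.700 + 0.021 = 0.059661.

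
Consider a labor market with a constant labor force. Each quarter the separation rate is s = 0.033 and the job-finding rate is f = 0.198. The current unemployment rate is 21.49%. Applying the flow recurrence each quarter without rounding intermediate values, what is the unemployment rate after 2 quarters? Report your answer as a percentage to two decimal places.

With a fixed labor force, u_{t+1} = u_t + s·(1−u_t) − f·u_t = u_t·(1−s−f) + s.
Here 1−s−f = 0.769 and s = 0.033.
u_1 = 0.214900 × 0.769 + 0.033 = 0.198258.
u_2 = 0.198258 × 0.769 + 0.033 = 0.185460.

Unemployment rate after two quarters ≈ 18.55%.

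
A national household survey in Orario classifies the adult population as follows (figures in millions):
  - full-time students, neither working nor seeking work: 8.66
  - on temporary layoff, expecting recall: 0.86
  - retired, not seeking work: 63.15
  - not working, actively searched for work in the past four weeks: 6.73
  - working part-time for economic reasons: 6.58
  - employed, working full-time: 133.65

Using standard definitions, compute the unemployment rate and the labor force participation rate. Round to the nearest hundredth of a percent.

Unemployment rate ≈ 5.13%; labor force participation rate ≈ 67.30%.

Employed = 6.58 + 133.65 = 140.23 million (anyone who worked, including part-time for economic reasons, counts as employed).
Unemployed = 0.86 + 6.73 = 7.59 million (jobless and actively searching, or on temporary layoff).
Labor force = 140.23 + 7.59 = 147.82 million.
Not in labor force = 8.66 + 63.15 = 71.81 million (those not working and not actively searching are outside the labor force).
Civilian working-age population = 147.82 + 71.81 = 219.63 million.
Unemployment rate = 7.59 / 147.82 = 5.13%.
Labor force participation rate = 147.82 / 219.63 = 67.30%.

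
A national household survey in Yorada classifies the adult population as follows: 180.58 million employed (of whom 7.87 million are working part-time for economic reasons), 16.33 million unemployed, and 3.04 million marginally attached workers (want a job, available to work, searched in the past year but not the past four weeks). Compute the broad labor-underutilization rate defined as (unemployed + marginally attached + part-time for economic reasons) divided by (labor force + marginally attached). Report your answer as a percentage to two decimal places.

Broad underutilization rate ≈ 13.62%.

Labor force = 180.58 + 16.33 = 196.91 million.
Numerator = 16.33 + 3.04 + 7.87 = 27.24 million.
Denominator = 196.91 + 3.04 = 199.95 million.
Broad rate = 27.24 / 199.95 = 13.62%.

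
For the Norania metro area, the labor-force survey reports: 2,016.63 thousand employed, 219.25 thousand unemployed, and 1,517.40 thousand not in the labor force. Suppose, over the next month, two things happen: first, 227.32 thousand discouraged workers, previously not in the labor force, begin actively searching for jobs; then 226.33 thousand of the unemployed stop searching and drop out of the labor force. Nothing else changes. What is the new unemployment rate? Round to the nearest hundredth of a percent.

New unemployment rate ≈ 9.85%.

Initially, labor force = 2,016.63 + 219.25 = 2,235.88 thousand, so u = 219.25/2,235.88 = 9.81%.
After the first change, unemployed and labor force both rise by 227.32 → E = 2,016.63, U = 446.57, labor force = 2,463.20 thousand.
After the second change, unemployed and labor force both fall by 226.33 → E = 2,016.63, U = 220.24, labor force = 2,236.87 thousand.
New unemployment rate = 220.24 / 2,236.87 = 9.85%.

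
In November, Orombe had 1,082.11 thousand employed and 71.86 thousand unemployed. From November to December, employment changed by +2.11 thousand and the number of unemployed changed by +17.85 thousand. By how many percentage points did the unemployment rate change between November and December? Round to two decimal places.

November: labor force = 1,082.11 + 71.86 = 1,153.97; u = 71.86/1,153.97 = 6.23%.
December: labor force = 1,084.22 + 89.71 = 1,173.93; u = 89.71/1,173.93 = 7.64%.
Change = 7.64% − 6.23% = +1.41 pp.

The unemployment rate changed by +1.41 percentage points.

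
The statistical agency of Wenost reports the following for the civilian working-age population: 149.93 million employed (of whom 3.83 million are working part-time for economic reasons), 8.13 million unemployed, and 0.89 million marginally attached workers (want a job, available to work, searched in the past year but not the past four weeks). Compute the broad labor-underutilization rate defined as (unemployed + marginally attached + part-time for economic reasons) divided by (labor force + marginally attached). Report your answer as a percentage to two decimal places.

Broad underutilization rate ≈ 8.08%.

Labor force = 149.93 + 8.13 = 158.06 million.
Numerator = 8.13 + 0.89 + 3.83 = 12.85 million.
Denominator = 158.06 + 0.89 = 158.95 million.
Broad rate = 12.85 / 158.95 = 8.08%.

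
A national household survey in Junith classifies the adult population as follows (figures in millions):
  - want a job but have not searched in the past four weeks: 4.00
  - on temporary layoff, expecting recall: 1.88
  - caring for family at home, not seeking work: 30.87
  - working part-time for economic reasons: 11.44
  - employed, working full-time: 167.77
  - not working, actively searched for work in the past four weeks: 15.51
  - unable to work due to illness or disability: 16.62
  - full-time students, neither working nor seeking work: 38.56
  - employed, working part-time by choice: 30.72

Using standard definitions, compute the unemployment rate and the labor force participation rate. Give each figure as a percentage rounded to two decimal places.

Employed = 11.44 + 167.77 + 30.72 = 209.93 million (anyone who worked, including part-time for economic reasons, counts as employed).
Unemployed = 1.88 + 15.51 = 17.39 million (jobless and actively searching, or on temporary layoff).
Labor force = 209.93 + 17.39 = 227.32 million.
Not in labor force = 4.00 + 30.87 + 16.62 + 38.56 = 90.05 million (those not working and not actively searching are outside the labor force — including those who want a job but have given up searching).
Civilian working-age population = 227.32 + 90.05 = 317.37 million.
Unemployment rate = 17.39 / 227.32 = 7.65%.
Labor force participation rate = 227.32 / 317.37 = 71.63%.

Unemployment rate ≈ 7.65%; labor force participation rate ≈ 71.63%.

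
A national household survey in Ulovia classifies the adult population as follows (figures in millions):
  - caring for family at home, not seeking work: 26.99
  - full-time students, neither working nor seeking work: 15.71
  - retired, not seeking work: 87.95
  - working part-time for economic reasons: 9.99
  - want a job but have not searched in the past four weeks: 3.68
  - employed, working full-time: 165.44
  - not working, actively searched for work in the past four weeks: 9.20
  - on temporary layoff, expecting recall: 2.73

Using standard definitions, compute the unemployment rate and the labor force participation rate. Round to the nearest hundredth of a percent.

Unemployment rate ≈ 6.37%; labor force participation rate ≈ 58.24%.

Employed = 9.99 + 165.44 = 175.43 million (anyone who worked, including part-time for economic reasons, counts as employed).
Unemployed = 9.20 + 2.73 = 11.93 million (jobless and actively searching, or on temporary layoff).
Labor force = 175.43 + 11.93 = 187.36 million.
Not in labor force = 26.99 + 15.71 + 87.95 + 3.68 = 134.33 million (those not working and not actively searching are outside the labor force — including those who want a job but have given up searching).
Civilian working-age population = 187.36 + 134.33 = 321.69 million.
Unemployment rate = 11.93 / 187.36 = 6.37%.
Labor force participation rate = 187.36 / 321.69 = 58.24%.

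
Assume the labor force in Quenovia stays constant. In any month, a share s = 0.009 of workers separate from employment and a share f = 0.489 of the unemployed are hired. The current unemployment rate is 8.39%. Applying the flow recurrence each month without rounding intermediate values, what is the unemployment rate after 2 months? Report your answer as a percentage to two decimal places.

With a fixed labor force, u_{t+1} = u_t + s·(1−u_t) − f·u_t = u_t·(1−s−f) + s.
Here 1−s−f = 0.502 and s = 0.009.
u_1 = 0.083900 × 0.502 + 0.009 = 0.051118.
u_2 = 0.051118 × 0.502 + 0.009 = 0.034661.

Unemployment rate after two months ≈ 3.47%.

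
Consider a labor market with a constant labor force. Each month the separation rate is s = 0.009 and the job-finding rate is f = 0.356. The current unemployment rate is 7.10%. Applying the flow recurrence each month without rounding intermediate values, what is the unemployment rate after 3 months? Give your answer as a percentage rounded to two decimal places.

With a fixed labor force, u_{t+1} = u_t + s·(1−u_t) − f·u_t = u_t·(1−s−f) + s.
Here 1−s−f = 0.635 and s = 0.009.
u_1 = 0.071000 × 0.635 + 0.009 = 0.054085.
u_2 = 0.054085 × 0.635 + 0.009 = 0.043344.
u_3 = 0.043344 × 0.635 + 0.009 = 0.036523.

Unemployment rate after three months ≈ 3.65%.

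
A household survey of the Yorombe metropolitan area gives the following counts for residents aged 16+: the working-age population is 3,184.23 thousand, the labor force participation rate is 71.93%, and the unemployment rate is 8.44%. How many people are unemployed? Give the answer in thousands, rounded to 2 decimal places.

Labor force = 0.7193 × 3,184.23 = 2,290.42 thousand.
Unemployed = 0.0844 × 2,290.42 ≈ 193.31 thousand.

About 193.31 thousand are unemployed.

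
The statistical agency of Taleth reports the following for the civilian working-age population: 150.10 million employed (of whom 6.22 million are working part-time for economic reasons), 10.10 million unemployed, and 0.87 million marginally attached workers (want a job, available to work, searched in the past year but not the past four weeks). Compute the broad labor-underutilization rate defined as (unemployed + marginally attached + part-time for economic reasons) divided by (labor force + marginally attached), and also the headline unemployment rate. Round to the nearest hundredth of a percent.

Labor force = 150.10 + 10.10 = 160.20 million.
Numerator = 10.10 + 0.87 + 6.22 = 17.19 million.
Denominator = 160.20 + 0.87 = 161.07 million.
Broad rate = 17.19 / 161.07 = 10.67%.
Headline unemployment rate = 10.10 / 160.20 = 6.30%.

Broad underutilization rate ≈ 10.67%; headline unemployment rate ≈ 6.30%.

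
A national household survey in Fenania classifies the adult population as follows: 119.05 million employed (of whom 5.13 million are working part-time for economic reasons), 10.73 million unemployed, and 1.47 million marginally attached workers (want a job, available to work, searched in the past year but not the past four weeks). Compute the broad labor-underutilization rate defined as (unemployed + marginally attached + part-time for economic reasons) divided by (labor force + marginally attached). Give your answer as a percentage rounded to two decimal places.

Labor force = 119.05 + 10.73 = 129.78 million.
Numerator = 10.73 + 1.47 + 5.13 = 17.33 million.
Denominator = 129.78 + 1.47 = 131.25 million.
Broad rate = 17.33 / 131.25 = 13.20%.

Broad underutilization rate ≈ 13.20%.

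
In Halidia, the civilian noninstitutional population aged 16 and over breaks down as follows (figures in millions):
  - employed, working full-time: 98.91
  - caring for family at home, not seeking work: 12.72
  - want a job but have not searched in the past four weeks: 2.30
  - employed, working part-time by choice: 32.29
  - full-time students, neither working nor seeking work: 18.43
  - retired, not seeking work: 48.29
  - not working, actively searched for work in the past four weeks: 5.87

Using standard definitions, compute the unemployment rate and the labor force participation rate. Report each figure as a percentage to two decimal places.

Employed = 98.91 + 32.29 = 131.20 million.
Unemployed = 5.87 million.
Labor force = 131.20 + 5.87 = 137.07 million.
Not in labor force = 12.72 + 2.30 + 18.43 + 48.29 = 81.74 million (those not working and not actively searching are outside the labor force — including those who want a job but have given up searching).
Civilian working-age population = 137.07 + 81.74 = 218.81 million.
Unemployment rate = 5.87 / 137.07 = 4.28%.
Labor force participation rate = 137.07 / 218.81 = 62.64%.

Unemployment rate ≈ 4.28%; labor force participation rate ≈ 62.64%.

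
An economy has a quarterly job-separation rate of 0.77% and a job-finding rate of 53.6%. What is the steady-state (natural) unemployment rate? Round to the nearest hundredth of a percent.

Steady-state unemployment rate ≈ 1.42%.

At steady state the flows balance: s·E = f·U, so U/(E+U) = s/(s+f).
u* = 0.77 / (0.77 + 53.6) = 0.77 / 54.37 = 1.42%.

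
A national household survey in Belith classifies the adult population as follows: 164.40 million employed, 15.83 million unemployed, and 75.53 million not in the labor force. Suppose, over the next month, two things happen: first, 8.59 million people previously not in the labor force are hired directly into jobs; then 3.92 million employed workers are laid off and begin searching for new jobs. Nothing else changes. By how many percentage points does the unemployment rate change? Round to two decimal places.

Initially, labor force = 164.40 + 15.83 = 180.23 million, so u = 15.83/180.23 = 8.78%.
After the first change, employed and labor force both rise by 8.59; unemployed unchanged → E = 172.99, U = 15.83, labor force = 188.82 million.
After the second change, employed falls and unemployed rises by 3.92; labor force unchanged → E = 169.07, U = 19.75, labor force = 188.82 million.
New unemployment rate = 19.75 / 188.82 = 10.46%.
Change = 10.46% − 8.78% = +1.68 percentage points.

The unemployment rate changes by +1.68 percentage points.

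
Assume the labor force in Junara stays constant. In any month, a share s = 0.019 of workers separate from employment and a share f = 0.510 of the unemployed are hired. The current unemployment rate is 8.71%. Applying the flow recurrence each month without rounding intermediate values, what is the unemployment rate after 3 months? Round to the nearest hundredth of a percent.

Unemployment rate after three months ≈ 4.13%.

With a fixed labor force, u_{t+1} = u_t + s·(1−u_t) − f·u_t = u_t·(1−s−f) + s.
Here 1−s−f = 0.471 and s = 0.019.
u_1 = 0.087100 × 0.471 + 0.019 = 0.060024.
u_2 = 0.060024 × 0.471 + 0.019 = 0.047271.
u_3 = 0.047271 × 0.471 + 0.019 = 0.041265.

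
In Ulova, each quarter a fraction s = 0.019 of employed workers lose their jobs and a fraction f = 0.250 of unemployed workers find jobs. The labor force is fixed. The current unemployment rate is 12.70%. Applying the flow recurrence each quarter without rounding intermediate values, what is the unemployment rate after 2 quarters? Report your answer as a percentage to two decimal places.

Unemployment rate after two quarters ≈ 10.08%.

With a fixed labor force, u_{t+1} = u_t + s·(1−u_t) − f·u_t = u_t·(1−s−f) + s.
Here 1−s−f = 0.731 and s = 0.019.
u_1 = 0.127000 × 0.731 + 0.019 = 0.111837.
u_2 = 0.111837 × 0.731 + 0.019 = 0.100753.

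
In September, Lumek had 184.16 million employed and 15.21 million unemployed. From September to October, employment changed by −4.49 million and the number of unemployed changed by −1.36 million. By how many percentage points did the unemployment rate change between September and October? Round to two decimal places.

The unemployment rate changed by −0.47 percentage points.

September: labor force = 184.16 + 15.21 = 199.37; u = 15.21/199.37 = 7.63%.
October: labor force = 179.67 + 13.85 = 193.52; u = 13.85/193.52 = 7.16%.
Change = 7.16% − 7.63% = −0.47 pp.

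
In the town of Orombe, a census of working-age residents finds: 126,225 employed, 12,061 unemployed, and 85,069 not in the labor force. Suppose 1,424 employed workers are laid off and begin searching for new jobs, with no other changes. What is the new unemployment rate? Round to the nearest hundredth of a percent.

New unemployment rate ≈ 9.75%.

Initially, labor force = 126,225 + 12,061 = 138,286, so u = 12,061/138,286 = 8.72%.
After the change, employed falls and unemployed rises by 1,424; labor force unchanged → E = 124,801, U = 13,485, labor force = 138,286.
New unemployment rate = 13,485 / 138,286 = 9.75%.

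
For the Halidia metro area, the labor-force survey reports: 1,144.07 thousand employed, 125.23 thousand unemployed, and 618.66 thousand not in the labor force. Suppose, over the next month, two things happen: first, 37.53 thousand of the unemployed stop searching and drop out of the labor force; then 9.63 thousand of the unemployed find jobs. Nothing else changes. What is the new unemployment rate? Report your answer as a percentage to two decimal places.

New unemployment rate ≈ 6.34%.

Initially, labor force = 1,144.07 + 125.23 = 1,269.30 thousand, so u = 125.23/1,269.30 = 9.87%.
After the first change, unemployed and labor force both fall by 37.53 → E = 1,144.07, U = 87.70, labor force = 1,231.77 thousand.
After the second change, unemployed falls and employed rises by 9.63; labor force unchanged → E = 1,153.70, U = 78.07, labor force = 1,231.77 thousand.
New unemployment rate = 78.07 / 1,231.77 = 6.34%.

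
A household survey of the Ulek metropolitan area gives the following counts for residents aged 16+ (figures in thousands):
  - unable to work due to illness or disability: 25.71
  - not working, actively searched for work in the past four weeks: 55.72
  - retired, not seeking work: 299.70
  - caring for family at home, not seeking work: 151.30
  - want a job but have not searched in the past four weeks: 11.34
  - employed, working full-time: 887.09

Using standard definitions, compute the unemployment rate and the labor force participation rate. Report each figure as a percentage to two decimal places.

Unemployment rate ≈ 5.91%; labor force participation rate ≈ 65.89%.

Employed = 887.09 thousand.
Unemployed = 55.72 thousand.
Labor force = 887.09 + 55.72 = 942.81 thousand.
Not in labor force = 25.71 + 299.70 + 151.30 + 11.34 = 488.05 thousand (those not working and not actively searching are outside the labor force — including those who want a job but have given up searching).
Civilian working-age population = 942.81 + 488.05 = 1,430.86 thousand.
Unemployment rate = 55.72 / 942.81 = 5.91%.
Labor force participation rate = 942.81 / 1,430.86 = 65.89%.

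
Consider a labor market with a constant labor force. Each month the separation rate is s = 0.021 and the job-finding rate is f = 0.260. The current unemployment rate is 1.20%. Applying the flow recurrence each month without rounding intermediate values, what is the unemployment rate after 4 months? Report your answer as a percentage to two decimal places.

With a fixed labor force, u_{t+1} = u_t + s·(1−u_t) − f·u_t = u_t·(1−s−f) + s.
Here 1−s−f = 0.719 and s = 0.021.
u_1 = 0.012000 × 0.719 + 0.021 = 0.029628.
u_2 = 0.029628 × 0.719 + 0.021 = 0.042303.
u_3 = 0.042303 × 0.719 + 0.021 = 0.051416.
u_4 = 0.051416 × 0.719 + 0.021 = 0.057968.

Unemployment rate after four months ≈ 5.80%.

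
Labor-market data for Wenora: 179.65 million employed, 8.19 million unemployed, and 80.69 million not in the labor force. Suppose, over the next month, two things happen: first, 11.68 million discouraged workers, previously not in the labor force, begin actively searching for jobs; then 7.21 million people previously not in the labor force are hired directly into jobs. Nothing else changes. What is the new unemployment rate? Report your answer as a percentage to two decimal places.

Initially, labor force = 179.65 + 8.19 = 187.84 million, so u = 8.19/187.84 = 4.36%.
After the first change, unemployed and labor force both rise by 11.68 → E = 179.65, U = 19.87, labor force = 199.52 million.
After the second change, employed and labor force both rise by 7.21; unemployed unchanged → E = 186.86, U = 19.87, labor force = 206.73 million.
New unemployment rate = 19.87 / 206.73 = 9.61%.

New unemployment rate ≈ 9.61%.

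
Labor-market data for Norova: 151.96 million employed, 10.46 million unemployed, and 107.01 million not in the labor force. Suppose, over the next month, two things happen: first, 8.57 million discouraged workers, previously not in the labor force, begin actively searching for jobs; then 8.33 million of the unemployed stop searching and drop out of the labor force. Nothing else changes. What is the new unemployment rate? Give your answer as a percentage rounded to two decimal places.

Initially, labor force = 151.96 + 10.46 = 162.42 million, so u = 10.46/162.42 = 6.44%.
After the first change, unemployed and labor force both rise by 8.57 → E = 151.96, U = 19.03, labor force = 170.99 million.
After the second change, unemployed and labor force both fall by 8.33 → E = 151.96, U = 10.70, labor force = 162.66 million.
New unemployment rate = 10.70 / 162.66 = 6.58%.

New unemployment rate ≈ 6.58%.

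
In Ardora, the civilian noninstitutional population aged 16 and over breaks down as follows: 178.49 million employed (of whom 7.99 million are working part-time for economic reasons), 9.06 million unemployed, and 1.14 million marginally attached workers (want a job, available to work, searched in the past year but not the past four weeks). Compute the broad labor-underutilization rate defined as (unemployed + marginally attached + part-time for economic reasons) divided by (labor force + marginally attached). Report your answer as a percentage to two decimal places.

Labor force = 178.49 + 9.06 = 187.55 million.
Numerator = 9.06 + 1.14 + 7.99 = 18.19 million.
Denominator = 187.55 + 1.14 = 188.69 million.
Broad rate = 18.19 / 188.69 = 9.64%.

Broad underutilization rate ≈ 9.64%.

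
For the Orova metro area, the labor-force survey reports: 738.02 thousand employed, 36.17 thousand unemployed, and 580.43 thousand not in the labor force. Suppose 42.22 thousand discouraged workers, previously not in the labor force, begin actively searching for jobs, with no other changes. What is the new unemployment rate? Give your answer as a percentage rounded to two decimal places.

New unemployment rate ≈ 9.60%.

Initially, labor force = 738.02 + 36.17 = 774.19 thousand, so u = 36.17/774.19 = 4.67%.
After the change, unemployed and labor force both rise by 42.22 → E = 738.02, U = 78.39, labor force = 816.41 thousand.
New unemployment rate = 78.39 / 816.41 = 9.60%.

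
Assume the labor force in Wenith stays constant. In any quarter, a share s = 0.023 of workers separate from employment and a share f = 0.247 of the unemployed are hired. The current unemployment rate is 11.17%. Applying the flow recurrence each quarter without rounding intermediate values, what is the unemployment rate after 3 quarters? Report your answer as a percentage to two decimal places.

With a fixed labor force, u_{t+1} = u_t + s·(1−u_t) − f·u_t = u_t·(1−s−f) + s.
Here 1−s−f = 0.730 and s = 0.023.
u_1 = 0.111700 × 0.730 + 0.023 = 0.104541.
u_2 = 0.104541 × 0.730 + 0.023 = 0.099315.
u_3 = 0.099315 × 0.730 + 0.023 = 0.095500.

Unemployment rate after three quarters ≈ 9.55%.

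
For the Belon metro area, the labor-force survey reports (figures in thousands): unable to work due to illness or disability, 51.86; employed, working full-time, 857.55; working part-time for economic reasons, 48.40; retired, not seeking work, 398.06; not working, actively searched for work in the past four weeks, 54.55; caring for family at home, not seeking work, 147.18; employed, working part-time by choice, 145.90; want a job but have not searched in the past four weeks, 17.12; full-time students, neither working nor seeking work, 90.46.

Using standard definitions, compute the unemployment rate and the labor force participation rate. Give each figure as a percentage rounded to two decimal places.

Unemployment rate ≈ 4.93%; labor force participation rate ≈ 61.09%.

Employed = 857.55 + 48.40 + 145.90 = 1,051.85 thousand (anyone who worked, including part-time for economic reasons, counts as employed).
Unemployed = 54.55 thousand.
Labor force = 1,051.85 + 54.55 = 1,106.40 thousand.
Not in labor force = 51.86 + 398.06 + 147.18 + 17.12 + 90.46 = 704.68 thousand (those not working and not actively searching are outside the labor force — including those who want a job but have given up searching).
Civilian working-age population = 1,106.40 + 704.68 = 1,811.08 thousand.
Unemployment rate = 54.55 / 1,106.40 = 4.93%.
Labor force participation rate = 1,106.40 / 1,811.08 = 61.09%.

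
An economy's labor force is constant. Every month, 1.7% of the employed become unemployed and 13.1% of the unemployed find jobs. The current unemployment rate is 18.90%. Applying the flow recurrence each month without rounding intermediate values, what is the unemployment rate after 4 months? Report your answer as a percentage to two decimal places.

Unemployment rate after four months ≈ 15.39%.

With a fixed labor force, u_{t+1} = u_t + s·(1−u_t) − f·u_t = u_t·(1−s−f) + s.
Here 1−s−f = 0.852 and s = 0.017.
u_1 = 0.189000 × 0.852 + 0.017 = 0.178028.
u_2 = 0.178028 × 0.852 + 0.017 = 0.168680.
u_3 = 0.168680 × 0.852 + 0.017 = 0.160715.
u_4 = 0.160715 × 0.852 + 0.017 = 0.153929.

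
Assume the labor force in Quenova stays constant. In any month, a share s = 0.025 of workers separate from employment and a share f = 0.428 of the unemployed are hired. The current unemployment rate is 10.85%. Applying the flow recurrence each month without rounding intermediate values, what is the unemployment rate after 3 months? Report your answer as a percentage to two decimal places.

With a fixed labor force, u_{t+1} = u_t + s·(1−u_t) − f·u_t = u_t·(1−s−f) + s.
Here 1−s−f = 0.547 and s = 0.025.
u_1 = 0.108500 × 0.547 + 0.025 = 0.084350.
u_2 = 0.084350 × 0.547 + 0.025 = 0.071139.
u_3 = 0.071139 × 0.547 + 0.025 = 0.063913.

Unemployment rate after three months ≈ 6.39%.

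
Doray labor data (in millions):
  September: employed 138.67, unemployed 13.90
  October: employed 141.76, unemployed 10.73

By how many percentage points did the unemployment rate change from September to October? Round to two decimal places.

September: labor force = 138.67 + 13.90 = 152.57; u = 13.90/152.57 = 9.11%.
October: labor force = 141.76 + 10.73 = 152.49; u = 10.73/152.49 = 7.04%.
Change = 7.04% − 9.11% = −2.07 pp.

The unemployment rate changed by −2.07 percentage points.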